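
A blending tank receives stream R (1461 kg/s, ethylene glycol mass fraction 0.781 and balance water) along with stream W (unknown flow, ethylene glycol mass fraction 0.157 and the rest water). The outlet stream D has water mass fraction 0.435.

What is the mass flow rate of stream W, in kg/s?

Let W be the unknown flow. Total out = 1461 + W.
water balance: 319.96 + 0.843·W = 0.435·(1461 + W)
(0.843 − 0.435)·W = 0.435×1461 − 319.96 = 315.58
W = 315.58 / 0.408 = 773.47 kg/s

773.5 kg/s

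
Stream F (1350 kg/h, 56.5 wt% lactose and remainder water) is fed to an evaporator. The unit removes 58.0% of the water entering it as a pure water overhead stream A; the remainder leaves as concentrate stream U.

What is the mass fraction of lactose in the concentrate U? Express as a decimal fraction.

lactose is not removed: 1350×0.565 = 762.75 kg/h of lactose enters U.
water entering = 1350×0.435 = 587.25 kg/h; overhead removed = 0.580×587.25 = 340.6 kg/h.
Concentrate = 1350 − 340.6 = 1009.4 kg/h.
Mass fraction = 762.75/1009.4 = 0.756.

0.756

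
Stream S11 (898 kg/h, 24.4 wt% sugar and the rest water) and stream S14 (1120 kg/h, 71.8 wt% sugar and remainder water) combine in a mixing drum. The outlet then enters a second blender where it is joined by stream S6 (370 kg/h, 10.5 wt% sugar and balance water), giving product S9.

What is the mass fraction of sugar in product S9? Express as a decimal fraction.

Overall, product flow = 2388 kg/h.
sugar in = 898×0.244 + 1120×0.718 + 370×0.105 = 1062.1 kg/h.
sugar fraction in S9 = 0.4448.

0.4448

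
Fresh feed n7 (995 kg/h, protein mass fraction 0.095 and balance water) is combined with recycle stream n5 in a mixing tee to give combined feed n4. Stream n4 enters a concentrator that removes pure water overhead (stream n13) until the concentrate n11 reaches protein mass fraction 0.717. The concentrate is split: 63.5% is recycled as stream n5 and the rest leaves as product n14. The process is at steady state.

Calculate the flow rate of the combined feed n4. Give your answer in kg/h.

1224 kg/h

Overall protein balance (none leaves overhead): protein in fresh feed = protein in product, i.e. 995×0.095 = (1−0.635)·n11·0.717.
n11 = 94.525/(0.717×0.365) = 361.19 kg/h.
Recycle n5 = 0.635×361.19 = 229.36 kg/h.
Combined feed n4 = 995 + 229.36 = 1224.4 kg/h.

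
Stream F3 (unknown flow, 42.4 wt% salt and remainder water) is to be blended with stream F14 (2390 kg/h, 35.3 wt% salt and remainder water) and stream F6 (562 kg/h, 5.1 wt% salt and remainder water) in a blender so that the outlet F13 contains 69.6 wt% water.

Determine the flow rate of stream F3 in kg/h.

209 kg/h

Let F3 be the unknown flow. Total out = 2952 + F3.
water balance: 2079.7 + 0.576·F3 = 0.696·(2952 + F3)
(0.576 − 0.696)·F3 = 0.696×2952 − 2079.7 = -25.076
F3 = -25.076 / -0.120 = 208.97 kg/h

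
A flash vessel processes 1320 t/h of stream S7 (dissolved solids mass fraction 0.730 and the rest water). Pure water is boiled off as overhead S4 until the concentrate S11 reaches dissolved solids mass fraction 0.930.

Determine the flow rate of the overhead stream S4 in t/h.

283.9 t/h

dissolved solids is conserved: 1320×0.730 = 963.6 t/h all reports to the concentrate.
Concentrate = 963.6/(target fraction) = 1036.1 t/h.
Overhead = 1320 − 1036.1 = 283.87 t/h.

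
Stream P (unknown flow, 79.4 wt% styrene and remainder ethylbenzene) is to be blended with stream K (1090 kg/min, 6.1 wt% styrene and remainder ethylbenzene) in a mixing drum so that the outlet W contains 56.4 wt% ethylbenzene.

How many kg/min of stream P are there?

Let P be the unknown flow. Total out = 1090 + P.
ethylbenzene balance: 1023.5 + 0.206·P = 0.564·(1090 + P)
(0.206 − 0.564)·P = 0.564×1090 − 1023.5 = -408.75
P = -408.75 / -0.358 = 1141.8 kg/min

1142 kg/min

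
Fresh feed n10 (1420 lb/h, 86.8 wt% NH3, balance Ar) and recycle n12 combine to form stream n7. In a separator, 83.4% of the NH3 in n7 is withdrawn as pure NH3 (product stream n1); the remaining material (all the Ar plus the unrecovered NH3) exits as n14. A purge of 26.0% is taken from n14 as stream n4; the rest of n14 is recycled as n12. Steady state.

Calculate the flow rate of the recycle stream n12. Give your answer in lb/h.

706.1 lb/h

Ar enters only via n10 and leaves only via the purge: 1420×0.132 = 0.260×(Ar in n14), and the separator passes all Ar, so Ar in n7 = Ar in n14 = 720.92 lb/h.
NH3 in n7: m_A = 1420×0.868 + (1−0.260)·(1−0.834)·m_A, so m_A = 1232.6/0.8772 = 1405.2 lb/h.
n14 = (1−0.834)×1405.2 + 720.92 = 954.18 lb/h.
Recycle n12 = (1−0.260)×954.18 = 706.09 lb/h.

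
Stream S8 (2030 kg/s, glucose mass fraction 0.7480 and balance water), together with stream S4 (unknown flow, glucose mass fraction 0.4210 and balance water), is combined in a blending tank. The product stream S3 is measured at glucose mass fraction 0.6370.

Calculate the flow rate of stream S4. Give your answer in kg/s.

1043 kg/s

Let S4 be the unknown flow. Total out = 2030 + S4.
glucose balance: 1518.4 + 0.421·S4 = 0.637·(2030 + S4)
(0.421 − 0.637)·S4 = 0.637×2030 − 1518.4 = -225.33
S4 = -225.33 / -0.216 = 1043.2 kg/s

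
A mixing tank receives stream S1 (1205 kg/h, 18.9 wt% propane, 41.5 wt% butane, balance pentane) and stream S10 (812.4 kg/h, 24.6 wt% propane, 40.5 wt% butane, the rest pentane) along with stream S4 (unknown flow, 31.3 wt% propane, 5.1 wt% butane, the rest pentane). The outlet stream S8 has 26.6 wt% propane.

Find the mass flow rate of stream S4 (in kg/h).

Let S4 be the unknown flow. Total out = 2017.4 + S4.
propane balance: 427.6 + 0.313·S4 = 0.266·(2017.4 + S4)
(0.313 − 0.266)·S4 = 0.266×2017.4 − 427.6 = 109.03
S4 = 109.03 / 0.047 = 2319.9 kg/h

2320 kg/h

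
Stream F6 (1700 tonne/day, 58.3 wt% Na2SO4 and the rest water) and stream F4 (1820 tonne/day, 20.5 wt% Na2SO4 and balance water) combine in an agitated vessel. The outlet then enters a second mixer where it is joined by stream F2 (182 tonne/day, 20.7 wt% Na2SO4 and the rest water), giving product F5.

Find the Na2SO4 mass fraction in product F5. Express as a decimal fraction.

0.3787

Overall, product flow = 3702 tonne/day.
Na2SO4 in = 1700×0.583 + 1820×0.205 + 182×0.207 = 1401.9 tonne/day.
Na2SO4 fraction in F5 = 0.3787.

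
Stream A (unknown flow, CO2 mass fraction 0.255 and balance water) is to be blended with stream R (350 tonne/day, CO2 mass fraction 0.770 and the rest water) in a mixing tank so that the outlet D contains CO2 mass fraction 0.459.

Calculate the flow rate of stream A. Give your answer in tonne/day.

533.6 tonne/day

Let A be the unknown flow. Total out = 350 + A.
CO2 balance: 269.5 + 0.255·A = 0.459·(350 + A)
(0.255 − 0.459)·A = 0.459×350 − 269.5 = -108.85
A = -108.85 / -0.204 = 533.58 tonne/day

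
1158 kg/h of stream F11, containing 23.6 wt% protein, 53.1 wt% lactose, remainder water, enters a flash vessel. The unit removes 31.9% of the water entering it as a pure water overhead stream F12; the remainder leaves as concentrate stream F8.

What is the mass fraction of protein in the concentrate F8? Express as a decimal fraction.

0.255

protein is not removed: 1158×0.236 = 273.29 kg/h of protein enters F8.
water entering = 1158×0.233 = 269.81 kg/h; overhead removed = 0.319×269.81 = 86.071 kg/h.
Concentrate = 1158 − 86.071 = 1071.9 kg/h.
Mass fraction = 273.29/1071.9 = 0.255.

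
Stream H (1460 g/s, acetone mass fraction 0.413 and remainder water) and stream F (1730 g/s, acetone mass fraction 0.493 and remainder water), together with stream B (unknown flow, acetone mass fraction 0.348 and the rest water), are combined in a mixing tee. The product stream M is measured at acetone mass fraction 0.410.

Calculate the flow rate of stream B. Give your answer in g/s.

Let B be the unknown flow. Total out = 3190 + B.
acetone balance: 1455.9 + 0.348·B = 0.410·(3190 + B)
(0.348 − 0.410)·B = 0.410×3190 − 1455.9 = -147.97
B = -147.97 / -0.062 = 2386.6 g/s

2387 g/s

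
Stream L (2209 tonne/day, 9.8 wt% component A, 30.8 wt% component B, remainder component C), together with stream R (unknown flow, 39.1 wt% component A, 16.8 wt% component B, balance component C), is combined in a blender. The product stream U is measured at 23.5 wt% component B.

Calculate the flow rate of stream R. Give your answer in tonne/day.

2407 tonne/day

Let R be the unknown flow. Total out = 2209 + R.
component B balance: 680.37 + 0.168·R = 0.235·(2209 + R)
(0.168 − 0.235)·R = 0.235×2209 − 680.37 = -161.26
R = -161.26 / -0.067 = 2406.8 tonne/day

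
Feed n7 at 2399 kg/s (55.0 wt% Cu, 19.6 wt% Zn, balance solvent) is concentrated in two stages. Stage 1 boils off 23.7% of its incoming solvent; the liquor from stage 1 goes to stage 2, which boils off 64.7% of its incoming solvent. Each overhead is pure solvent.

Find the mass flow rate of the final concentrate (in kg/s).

1954 kg/s

solvent in feed = 2399×0.254 = 609.35 kg/s.
After stage 1: solvent left = (1−0.237)×609.35 = 464.93; stream total = 2254.6 kg/s.
After stage 2: solvent left = (1−0.647)×464.93 = 164.12; final concentrate = 1953.8 kg/s.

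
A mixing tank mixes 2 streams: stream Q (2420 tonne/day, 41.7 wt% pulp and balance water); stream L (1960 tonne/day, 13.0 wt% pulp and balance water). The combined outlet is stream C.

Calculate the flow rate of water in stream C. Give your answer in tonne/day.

3116 tonne/day

water out = water in = 2420×0.583 + 1960×0.870 = 3116.1 tonne/day.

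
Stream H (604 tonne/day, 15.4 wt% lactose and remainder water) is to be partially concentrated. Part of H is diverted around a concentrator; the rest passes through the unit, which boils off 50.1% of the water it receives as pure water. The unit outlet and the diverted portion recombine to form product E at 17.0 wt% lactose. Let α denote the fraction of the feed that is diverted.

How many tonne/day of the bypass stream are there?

All 604×0.154 = 93.016 tonne/day of lactose reaches E, so E = 93.016/0.170 = 547.15 tonne/day and vapour = 56.847 tonne/day.
The evaporator receives (1−α)·604 of feed at 0.846 water and removes 0.501 of that water:
0.501×0.846×(1−α)×604 = 56.847
(1−α) = 56.847/256 = 0.2221;  α = 0.7779.
Bypass flow = 0.7779×604 = 469.88 tonne/day.

469.9 tonne/day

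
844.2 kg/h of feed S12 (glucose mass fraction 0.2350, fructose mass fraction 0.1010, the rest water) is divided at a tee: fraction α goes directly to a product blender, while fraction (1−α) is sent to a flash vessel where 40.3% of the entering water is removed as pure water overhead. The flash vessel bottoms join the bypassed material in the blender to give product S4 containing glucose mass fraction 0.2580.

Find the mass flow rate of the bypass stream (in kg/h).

563 kg/h

All 844.2×0.235 = 198.39 kg/h of glucose reaches S4, so S4 = 198.39/0.258 = 768.94 kg/h and vapour = 75.258 kg/h.
The evaporator receives (1−α)·844.2 of feed at 0.664 water and removes 0.403 of that water:
0.403×0.664×(1−α)×844.2 = 75.258
(1−α) = 75.258/225.9 = 0.3331;  α = 0.6669.
Bypass flow = 0.6669×844.2 = 562.96 kg/h.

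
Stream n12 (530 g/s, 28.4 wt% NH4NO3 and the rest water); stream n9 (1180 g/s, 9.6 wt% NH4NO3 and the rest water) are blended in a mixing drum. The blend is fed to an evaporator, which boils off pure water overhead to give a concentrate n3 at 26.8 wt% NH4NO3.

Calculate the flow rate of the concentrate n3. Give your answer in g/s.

NH4NO3 entering = 530×0.284 + 1180×0.096 = 263.8 g/s.
All NH4NO3 reports to n3, so n3 = 263.8/0.268 = 984.33 g/s.

984.3 g/s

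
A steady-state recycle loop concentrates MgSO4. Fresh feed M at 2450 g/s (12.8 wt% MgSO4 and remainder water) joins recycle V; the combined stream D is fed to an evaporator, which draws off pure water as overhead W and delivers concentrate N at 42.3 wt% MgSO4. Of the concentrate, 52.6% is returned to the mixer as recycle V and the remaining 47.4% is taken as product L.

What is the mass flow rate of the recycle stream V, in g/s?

Overall MgSO4 balance (none leaves overhead): MgSO4 in fresh feed = MgSO4 in product, i.e. 2450×0.128 = (1−0.526)·N·0.423.
N = 313.6/(0.423×0.474) = 1564.1 g/s.
Recycle V = 0.526×1564.1 = 822.7 g/s.

822.7 g/s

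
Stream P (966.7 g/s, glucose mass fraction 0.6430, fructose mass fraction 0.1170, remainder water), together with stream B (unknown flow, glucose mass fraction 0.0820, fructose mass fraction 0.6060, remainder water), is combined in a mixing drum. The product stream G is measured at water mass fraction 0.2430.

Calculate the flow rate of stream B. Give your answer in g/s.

Let B be the unknown flow. Total out = 966.7 + B.
water balance: 232.01 + 0.312·B = 0.243·(966.7 + B)
(0.312 − 0.243)·B = 0.243×966.7 − 232.01 = 2.9001
B = 2.9001 / 0.069 = 42.03 g/s

42.03 g/s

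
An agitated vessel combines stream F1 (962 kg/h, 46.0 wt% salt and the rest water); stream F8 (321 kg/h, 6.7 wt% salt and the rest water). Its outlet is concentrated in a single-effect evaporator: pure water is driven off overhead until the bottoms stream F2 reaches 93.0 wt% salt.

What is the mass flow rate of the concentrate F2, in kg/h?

salt entering = 962×0.460 + 321×0.067 = 464.03 kg/h.
All salt reports to F2, so F2 = 464.03/0.930 = 498.95 kg/h.

499 kg/h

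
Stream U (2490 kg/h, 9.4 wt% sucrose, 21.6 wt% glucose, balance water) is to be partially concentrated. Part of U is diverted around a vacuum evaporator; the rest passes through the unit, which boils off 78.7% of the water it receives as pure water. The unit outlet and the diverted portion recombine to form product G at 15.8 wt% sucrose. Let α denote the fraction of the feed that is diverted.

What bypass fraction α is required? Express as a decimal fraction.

0.254

All 2490×0.094 = 234.06 kg/h of sucrose reaches G, so G = 234.06/0.158 = 1481.4 kg/h and vapour = 1008.6 kg/h.
The evaporator receives (1−α)·2490 of feed at 0.690 water and removes 0.787 of that water:
0.787×0.690×(1−α)×2490 = 1008.6
(1−α) = 1008.6/1352.1 = 0.7459;  α = 0.2541.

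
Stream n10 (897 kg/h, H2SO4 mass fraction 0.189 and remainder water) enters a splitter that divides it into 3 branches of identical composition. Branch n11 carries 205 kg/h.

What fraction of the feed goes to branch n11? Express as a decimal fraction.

Fraction to n11 = 205/897 = 0.2285.

0.229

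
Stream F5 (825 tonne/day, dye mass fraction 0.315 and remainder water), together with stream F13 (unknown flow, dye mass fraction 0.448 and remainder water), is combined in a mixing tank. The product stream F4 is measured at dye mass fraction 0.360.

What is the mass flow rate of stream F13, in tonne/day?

Let F13 be the unknown flow. Total out = 825 + F13.
dye balance: 259.88 + 0.448·F13 = 0.360·(825 + F13)
(0.448 − 0.360)·F13 = 0.360×825 − 259.88 = 37.125
F13 = 37.125 / 0.088 = 421.87 tonne/day

421.9 tonne/day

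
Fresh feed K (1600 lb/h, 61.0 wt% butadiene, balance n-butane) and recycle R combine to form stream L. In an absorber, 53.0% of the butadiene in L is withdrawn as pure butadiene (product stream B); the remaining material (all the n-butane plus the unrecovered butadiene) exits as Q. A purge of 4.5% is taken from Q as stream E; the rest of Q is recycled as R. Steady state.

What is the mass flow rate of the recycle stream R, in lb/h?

14040 lb/h

n-butane enters only via K and leaves only via the purge: 1600×0.390 = 0.045×(n-butane in Q), and the absorber passes all n-butane, so n-butane in L = n-butane in Q = 13867 lb/h.
butadiene in L: m_A = 1600×0.610 + (1−0.045)·(1−0.530)·m_A, so m_A = 976/0.5512 = 1770.8 lb/h.
Q = (1−0.530)×1770.8 + 13867 = 14699 lb/h.
Recycle R = (1−0.045)×14699 = 14038 lb/h.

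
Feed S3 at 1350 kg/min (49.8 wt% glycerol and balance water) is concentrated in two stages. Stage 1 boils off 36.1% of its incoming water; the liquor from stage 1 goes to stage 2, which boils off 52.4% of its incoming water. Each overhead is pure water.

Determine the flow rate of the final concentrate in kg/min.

878.4 kg/min

water in feed = 1350×0.502 = 677.7 kg/min.
After stage 1: water left = (1−0.361)×677.7 = 433.05; stream total = 1105.4 kg/min.
After stage 2: water left = (1−0.524)×433.05 = 206.13; final concentrate = 878.43 kg/min.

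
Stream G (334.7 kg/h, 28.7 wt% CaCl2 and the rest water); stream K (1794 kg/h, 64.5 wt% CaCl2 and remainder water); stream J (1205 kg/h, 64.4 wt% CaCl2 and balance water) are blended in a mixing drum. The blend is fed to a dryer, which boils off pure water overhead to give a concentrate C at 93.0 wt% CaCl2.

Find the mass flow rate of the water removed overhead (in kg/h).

1152 kg/h

CaCl2 entering = 334.7×0.287 + 1794×0.645 + 1205×0.644 = 2029.2 kg/h.
All CaCl2 reports to C, so C = 2029.2/0.930 = 2181.9 kg/h.
Total feed = 3333.7 kg/h; overhead = 3333.7 − 2181.9 = 1151.8 kg/h.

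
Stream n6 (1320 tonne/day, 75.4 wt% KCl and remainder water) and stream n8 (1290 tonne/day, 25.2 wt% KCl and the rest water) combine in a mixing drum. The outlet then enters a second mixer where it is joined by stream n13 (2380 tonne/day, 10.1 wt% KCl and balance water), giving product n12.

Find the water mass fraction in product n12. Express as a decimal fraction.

Overall, product flow = 4990 tonne/day.
water in = 1320×0.246 + 1290×0.748 + 2380×0.899 = 3429.3 tonne/day.
water fraction in n12 = 0.6872.

0.6872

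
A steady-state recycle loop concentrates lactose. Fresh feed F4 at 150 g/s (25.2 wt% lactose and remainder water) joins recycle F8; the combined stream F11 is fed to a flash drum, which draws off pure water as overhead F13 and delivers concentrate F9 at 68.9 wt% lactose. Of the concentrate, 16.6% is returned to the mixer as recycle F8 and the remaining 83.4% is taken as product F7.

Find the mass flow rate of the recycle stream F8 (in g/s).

10.92 g/s

Overall lactose balance (none leaves overhead): lactose in fresh feed = lactose in product, i.e. 150×0.252 = (1−0.166)·F9·0.689.
F9 = 37.8/(0.689×0.834) = 65.782 g/s.
Recycle F8 = 0.166×65.782 = 10.92 g/s.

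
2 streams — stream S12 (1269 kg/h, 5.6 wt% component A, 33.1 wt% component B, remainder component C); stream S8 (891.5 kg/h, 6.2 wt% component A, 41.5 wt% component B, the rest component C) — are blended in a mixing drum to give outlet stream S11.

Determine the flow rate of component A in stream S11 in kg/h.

component A out = component A in = 1269×0.056 + 891.5×0.062 = 126.34 kg/h.

126.3 kg/h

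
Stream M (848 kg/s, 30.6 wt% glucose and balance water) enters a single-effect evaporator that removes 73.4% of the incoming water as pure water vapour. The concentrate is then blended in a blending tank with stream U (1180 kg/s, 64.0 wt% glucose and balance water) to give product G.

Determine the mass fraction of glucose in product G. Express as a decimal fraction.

0.636

Vapour removed = 0.734×0.694×848 = 431.97 kg/s; concentrate = 416.03 kg/s.
glucose reaching the mixer = 259.49 (from concentrate) + 1180×0.640 = 1014.7 kg/s.
Product flow = 416.03 + 1180 = 1596 kg/s; glucose fraction = 0.636.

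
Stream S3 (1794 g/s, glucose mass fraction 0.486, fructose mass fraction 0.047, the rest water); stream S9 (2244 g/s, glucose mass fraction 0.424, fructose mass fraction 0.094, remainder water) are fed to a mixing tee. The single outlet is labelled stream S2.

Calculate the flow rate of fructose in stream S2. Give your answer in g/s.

fructose out = fructose in = 1794×0.047 + 2244×0.094 = 295.25 g/s.

295.3 g/s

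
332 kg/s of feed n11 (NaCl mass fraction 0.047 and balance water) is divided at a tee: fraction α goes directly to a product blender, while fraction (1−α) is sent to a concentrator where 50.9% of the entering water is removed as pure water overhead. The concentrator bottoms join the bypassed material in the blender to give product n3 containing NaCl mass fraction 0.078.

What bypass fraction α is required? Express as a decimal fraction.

All 332×0.047 = 15.604 kg/s of NaCl reaches n3, so n3 = 15.604/0.078 = 200.05 kg/s and vapour = 131.95 kg/s.
The evaporator receives (1−α)·332 of feed at 0.953 water and removes 0.509 of that water:
0.509×0.953×(1−α)×332 = 131.95
(1−α) = 131.95/161.05 = 0.8193;  α = 0.1807.

0.181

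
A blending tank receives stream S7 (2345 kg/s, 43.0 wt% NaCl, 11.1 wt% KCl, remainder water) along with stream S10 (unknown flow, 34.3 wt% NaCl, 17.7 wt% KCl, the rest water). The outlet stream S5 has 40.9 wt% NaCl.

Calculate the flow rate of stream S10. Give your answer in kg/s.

746.1 kg/s

Let S10 be the unknown flow. Total out = 2345 + S10.
NaCl balance: 1008.4 + 0.343·S10 = 0.409·(2345 + S10)
(0.343 − 0.409)·S10 = 0.409×2345 − 1008.4 = -49.245
S10 = -49.245 / -0.066 = 746.14 kg/s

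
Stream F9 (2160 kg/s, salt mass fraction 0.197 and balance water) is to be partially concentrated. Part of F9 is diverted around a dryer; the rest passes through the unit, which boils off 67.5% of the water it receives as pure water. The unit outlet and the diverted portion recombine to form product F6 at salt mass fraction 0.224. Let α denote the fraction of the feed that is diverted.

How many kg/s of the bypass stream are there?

1680 kg/s

All 2160×0.197 = 425.52 kg/s of salt reaches F6, so F6 = 425.52/0.224 = 1899.6 kg/s and vapour = 260.36 kg/s.
The evaporator receives (1−α)·2160 of feed at 0.803 water and removes 0.675 of that water:
0.675×0.803×(1−α)×2160 = 260.36
(1−α) = 260.36/1170.8 = 0.2224;  α = 0.7776.
Bypass flow = 0.7776×2160 = 1679.7 kg/s.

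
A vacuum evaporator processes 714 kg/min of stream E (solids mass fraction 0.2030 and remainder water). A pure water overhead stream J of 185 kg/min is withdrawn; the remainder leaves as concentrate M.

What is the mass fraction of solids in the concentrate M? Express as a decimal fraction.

solids is not removed: 714×0.203 = 144.94 kg/min of solids enters M.
Concentrate = 714 − 185 = 529 kg/min.
Mass fraction = 144.94/529 = 0.2740.

0.2740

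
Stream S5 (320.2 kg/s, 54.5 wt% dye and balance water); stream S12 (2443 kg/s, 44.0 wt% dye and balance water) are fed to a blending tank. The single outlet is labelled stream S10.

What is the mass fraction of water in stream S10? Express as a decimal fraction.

0.548

Total flow out = 320.2 + 2443 = 2763.2 kg/s.
water in = 320.2×0.455 + 2443×0.560 = 1513.8 kg/s.
water mass fraction in S10 = 1513.8/2763.2 = 0.548.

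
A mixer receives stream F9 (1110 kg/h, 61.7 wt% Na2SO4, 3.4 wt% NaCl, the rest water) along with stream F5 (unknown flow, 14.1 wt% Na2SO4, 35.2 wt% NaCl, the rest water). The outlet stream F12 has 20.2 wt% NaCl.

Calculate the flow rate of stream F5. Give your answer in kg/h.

1243 kg/h

Let F5 be the unknown flow. Total out = 1110 + F5.
NaCl balance: 37.74 + 0.352·F5 = 0.202·(1110 + F5)
(0.352 − 0.202)·F5 = 0.202×1110 − 37.74 = 186.48
F5 = 186.48 / 0.150 = 1243.2 kg/h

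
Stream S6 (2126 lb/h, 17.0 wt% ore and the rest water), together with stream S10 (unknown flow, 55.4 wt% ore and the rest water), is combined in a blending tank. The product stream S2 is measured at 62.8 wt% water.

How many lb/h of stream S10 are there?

Let S10 be the unknown flow. Total out = 2126 + S10.
water balance: 1764.6 + 0.446·S10 = 0.628·(2126 + S10)
(0.446 − 0.628)·S10 = 0.628×2126 − 1764.6 = -429.45
S10 = -429.45 / -0.182 = 2359.6 lb/h

2360 lb/h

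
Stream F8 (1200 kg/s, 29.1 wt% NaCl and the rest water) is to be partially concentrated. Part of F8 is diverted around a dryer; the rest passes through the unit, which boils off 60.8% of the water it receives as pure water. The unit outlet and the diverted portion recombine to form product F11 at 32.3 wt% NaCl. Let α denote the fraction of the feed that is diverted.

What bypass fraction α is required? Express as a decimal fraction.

All 1200×0.291 = 349.2 kg/s of NaCl reaches F11, so F11 = 349.2/0.323 = 1081.1 kg/s and vapour = 118.89 kg/s.
The evaporator receives (1−α)·1200 of feed at 0.709 water and removes 0.608 of that water:
0.608×0.709×(1−α)×1200 = 118.89
(1−α) = 118.89/517.29 = 0.2298;  α = 0.7702.

0.770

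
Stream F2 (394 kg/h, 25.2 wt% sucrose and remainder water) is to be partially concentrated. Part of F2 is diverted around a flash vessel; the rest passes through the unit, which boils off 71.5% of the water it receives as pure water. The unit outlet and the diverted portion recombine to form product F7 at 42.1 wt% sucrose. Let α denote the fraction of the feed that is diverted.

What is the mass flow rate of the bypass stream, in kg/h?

98.27 kg/h

All 394×0.252 = 99.288 kg/h of sucrose reaches F7, so F7 = 99.288/0.421 = 235.84 kg/h and vapour = 158.16 kg/h.
The evaporator receives (1−α)·394 of feed at 0.748 water and removes 0.715 of that water:
0.715×0.748×(1−α)×394 = 158.16
(1−α) = 158.16/210.72 = 0.7506;  α = 0.2494.
Bypass flow = 0.2494×394 = 98.271 kg/h.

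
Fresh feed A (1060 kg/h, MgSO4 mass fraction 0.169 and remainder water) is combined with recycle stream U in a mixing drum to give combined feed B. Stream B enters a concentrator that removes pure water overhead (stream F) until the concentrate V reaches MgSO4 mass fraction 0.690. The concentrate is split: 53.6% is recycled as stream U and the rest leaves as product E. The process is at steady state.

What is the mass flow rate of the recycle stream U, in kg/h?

299.9 kg/h

Overall MgSO4 balance (none leaves overhead): MgSO4 in fresh feed = MgSO4 in product, i.e. 1060×0.169 = (1−0.536)·V·0.690.
V = 179.14/(0.690×0.464) = 559.53 kg/h.
Recycle U = 0.536×559.53 = 299.91 kg/h.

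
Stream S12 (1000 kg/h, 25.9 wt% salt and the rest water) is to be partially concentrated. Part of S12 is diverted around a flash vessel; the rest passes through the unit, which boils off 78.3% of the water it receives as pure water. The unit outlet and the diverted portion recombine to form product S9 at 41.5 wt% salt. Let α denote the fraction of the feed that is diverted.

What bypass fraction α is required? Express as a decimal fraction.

All 1000×0.259 = 259 kg/h of salt reaches S9, so S9 = 259/0.415 = 624.1 kg/h and vapour = 375.9 kg/h.
The evaporator receives (1−α)·1000 of feed at 0.741 water and removes 0.783 of that water:
0.783×0.741×(1−α)×1000 = 375.9
(1−α) = 375.9/580.2 = 0.6479;  α = 0.3521.

0.352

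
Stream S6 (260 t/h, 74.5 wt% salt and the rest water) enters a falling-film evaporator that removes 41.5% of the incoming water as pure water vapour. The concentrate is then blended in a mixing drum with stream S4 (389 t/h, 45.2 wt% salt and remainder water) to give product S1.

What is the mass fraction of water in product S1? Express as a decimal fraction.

0.405

Vapour removed = 0.415×0.255×260 = 27.514 t/h; concentrate = 232.49 t/h.
water reaching the mixer = 38.785 (from concentrate) + 389×0.548 = 251.96 t/h.
Product flow = 232.49 + 389 = 621.49 t/h; water fraction = 0.405.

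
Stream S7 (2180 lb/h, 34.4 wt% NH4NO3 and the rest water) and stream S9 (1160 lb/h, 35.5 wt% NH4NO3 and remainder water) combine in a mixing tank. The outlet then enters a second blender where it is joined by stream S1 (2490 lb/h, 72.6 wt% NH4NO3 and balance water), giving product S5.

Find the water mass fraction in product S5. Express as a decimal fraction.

0.491

Overall, product flow = 5830 lb/h.
water in = 2180×0.656 + 1160×0.645 + 2490×0.274 = 2860.5 lb/h.
water fraction in S5 = 0.491.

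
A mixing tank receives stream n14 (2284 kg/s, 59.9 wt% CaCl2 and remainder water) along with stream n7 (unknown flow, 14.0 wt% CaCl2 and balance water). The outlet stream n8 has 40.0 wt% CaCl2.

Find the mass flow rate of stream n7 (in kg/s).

1748 kg/s

Let n7 be the unknown flow. Total out = 2284 + n7.
CaCl2 balance: 1368.1 + 0.140·n7 = 0.400·(2284 + n7)
(0.140 − 0.400)·n7 = 0.400×2284 − 1368.1 = -454.52
n7 = -454.52 / -0.260 = 1748.1 kg/s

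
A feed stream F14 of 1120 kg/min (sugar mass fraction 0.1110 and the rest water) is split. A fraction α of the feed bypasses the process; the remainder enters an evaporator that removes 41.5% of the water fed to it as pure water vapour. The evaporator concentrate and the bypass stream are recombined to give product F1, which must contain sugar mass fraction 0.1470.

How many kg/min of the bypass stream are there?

376.5 kg/min

All 1120×0.111 = 124.32 kg/min of sugar reaches F1, so F1 = 124.32/0.147 = 845.71 kg/min and vapour = 274.29 kg/min.
The evaporator receives (1−α)·1120 of feed at 0.889 water and removes 0.415 of that water:
0.415×0.889×(1−α)×1120 = 274.29
(1−α) = 274.29/413.21 = 0.6638;  α = 0.3362.
Bypass flow = 0.3362×1120 = 376.55 kg/min.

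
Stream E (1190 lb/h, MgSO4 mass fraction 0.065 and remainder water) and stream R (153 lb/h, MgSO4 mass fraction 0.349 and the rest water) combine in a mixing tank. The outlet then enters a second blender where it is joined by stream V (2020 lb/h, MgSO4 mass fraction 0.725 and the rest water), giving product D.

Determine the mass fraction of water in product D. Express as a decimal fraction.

Overall, product flow = 3363 lb/h.
water in = 1190×0.935 + 153×0.651 + 2020×0.275 = 1767.8 lb/h.
water fraction in D = 0.526.

0.526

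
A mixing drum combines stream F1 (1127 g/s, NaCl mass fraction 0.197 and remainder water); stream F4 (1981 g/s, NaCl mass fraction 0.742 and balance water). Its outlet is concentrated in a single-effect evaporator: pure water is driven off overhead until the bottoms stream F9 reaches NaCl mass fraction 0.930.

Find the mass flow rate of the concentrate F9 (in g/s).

NaCl entering = 1127×0.197 + 1981×0.742 = 1691.9 g/s.
All NaCl reports to F9, so F9 = 1691.9/0.930 = 1819.3 g/s.

1819 g/s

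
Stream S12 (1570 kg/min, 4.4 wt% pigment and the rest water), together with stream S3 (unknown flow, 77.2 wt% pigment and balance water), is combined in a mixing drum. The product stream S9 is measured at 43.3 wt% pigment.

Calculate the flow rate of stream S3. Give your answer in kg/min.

1802 kg/min

Let S3 be the unknown flow. Total out = 1570 + S3.
pigment balance: 69.08 + 0.772·S3 = 0.433·(1570 + S3)
(0.772 − 0.433)·S3 = 0.433×1570 − 69.08 = 610.73
S3 = 610.73 / 0.339 = 1801.6 kg/min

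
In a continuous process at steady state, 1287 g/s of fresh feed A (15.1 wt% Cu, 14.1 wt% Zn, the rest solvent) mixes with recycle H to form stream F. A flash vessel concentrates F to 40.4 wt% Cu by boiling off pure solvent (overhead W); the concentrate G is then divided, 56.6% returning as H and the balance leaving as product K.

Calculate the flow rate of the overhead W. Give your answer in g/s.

Overall Cu balance (none leaves overhead): Cu in fresh feed = Cu in product, i.e. 1287×0.151 = (1−0.566)·G·0.404.
G = 194.34/(0.404×0.434) = 1108.4 g/s.
Recycle H = 0.566×1108.4 = 627.34 g/s.
Combined feed F = 1287 + 627.34 = 1914.3 g/s.
Overhead W = F − G = 1914.3 − 1108.4 = 805.97 g/s.

806 g/s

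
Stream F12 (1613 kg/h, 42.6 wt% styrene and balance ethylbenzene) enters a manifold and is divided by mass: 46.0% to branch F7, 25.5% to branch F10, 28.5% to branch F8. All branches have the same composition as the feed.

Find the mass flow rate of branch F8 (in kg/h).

Branch F8 flow = 0.285×1613 = 459.7 kg/h.

459.7 kg/h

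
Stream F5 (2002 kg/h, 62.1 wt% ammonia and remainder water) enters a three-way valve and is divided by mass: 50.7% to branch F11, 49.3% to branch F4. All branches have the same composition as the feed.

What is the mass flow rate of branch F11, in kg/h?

1015 kg/h

Branch F11 flow = 0.507×2002 = 1015 kg/h.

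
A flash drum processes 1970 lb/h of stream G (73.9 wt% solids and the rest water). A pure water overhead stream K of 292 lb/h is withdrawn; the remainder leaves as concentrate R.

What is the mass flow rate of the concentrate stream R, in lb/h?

1678 lb/h

Concentrate = 1970 − 292 = 1678 lb/h.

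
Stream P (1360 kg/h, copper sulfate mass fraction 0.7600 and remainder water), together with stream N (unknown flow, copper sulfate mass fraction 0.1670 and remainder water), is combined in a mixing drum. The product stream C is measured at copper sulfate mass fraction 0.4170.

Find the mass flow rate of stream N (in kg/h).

1866 kg/h

Let N be the unknown flow. Total out = 1360 + N.
copper sulfate balance: 1033.6 + 0.167·N = 0.417·(1360 + N)
(0.167 − 0.417)·N = 0.417×1360 − 1033.6 = -466.48
N = -466.48 / -0.250 = 1865.9 kg/h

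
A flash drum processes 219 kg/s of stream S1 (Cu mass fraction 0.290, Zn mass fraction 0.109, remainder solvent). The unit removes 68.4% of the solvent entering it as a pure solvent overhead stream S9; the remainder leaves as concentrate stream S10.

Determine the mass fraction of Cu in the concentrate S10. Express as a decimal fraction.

0.492

Cu is not removed: 219×0.290 = 63.51 kg/s of Cu enters S10.
solvent entering = 219×0.601 = 131.62 kg/s; overhead removed = 0.684×131.62 = 90.027 kg/s.
Concentrate = 219 − 90.027 = 128.97 kg/s.
Mass fraction = 63.51/128.97 = 0.492.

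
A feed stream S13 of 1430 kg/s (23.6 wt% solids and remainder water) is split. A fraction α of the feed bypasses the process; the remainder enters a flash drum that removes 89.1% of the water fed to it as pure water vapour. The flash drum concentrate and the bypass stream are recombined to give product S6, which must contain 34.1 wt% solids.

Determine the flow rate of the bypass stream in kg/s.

783.2 kg/s

All 1430×0.236 = 337.48 kg/s of solids reaches S6, so S6 = 337.48/0.341 = 989.68 kg/s and vapour = 440.32 kg/s.
The evaporator receives (1−α)·1430 of feed at 0.764 water and removes 0.891 of that water:
0.891×0.764×(1−α)×1430 = 440.32
(1−α) = 440.32/973.44 = 0.4523;  α = 0.5477.
Bypass flow = 0.5477×1430 = 783.16 kg/s.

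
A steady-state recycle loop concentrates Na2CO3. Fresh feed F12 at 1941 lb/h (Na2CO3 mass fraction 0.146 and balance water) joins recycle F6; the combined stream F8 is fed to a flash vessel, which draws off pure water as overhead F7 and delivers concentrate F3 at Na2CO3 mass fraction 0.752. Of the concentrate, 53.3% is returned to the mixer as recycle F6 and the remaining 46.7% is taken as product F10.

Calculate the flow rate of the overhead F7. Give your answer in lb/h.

1564 lb/h

Overall Na2CO3 balance (none leaves overhead): Na2CO3 in fresh feed = Na2CO3 in product, i.e. 1941×0.146 = (1−0.533)·F3·0.752.
F3 = 283.39/(0.752×0.467) = 806.94 lb/h.
Recycle F6 = 0.533×806.94 = 430.1 lb/h.
Combined feed F8 = 1941 + 430.1 = 2371.1 lb/h.
Overhead F7 = F8 − F3 = 2371.1 − 806.94 = 1564.2 lb/h.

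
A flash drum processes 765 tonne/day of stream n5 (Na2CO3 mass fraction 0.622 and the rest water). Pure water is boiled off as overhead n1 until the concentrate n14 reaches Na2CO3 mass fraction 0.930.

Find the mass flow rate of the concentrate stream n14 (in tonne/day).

Na2CO3 is conserved: 765×0.622 = 475.83 tonne/day all reports to the concentrate.
Concentrate = 475.83/(target fraction) = 511.65 tonne/day.

511.6 tonne/day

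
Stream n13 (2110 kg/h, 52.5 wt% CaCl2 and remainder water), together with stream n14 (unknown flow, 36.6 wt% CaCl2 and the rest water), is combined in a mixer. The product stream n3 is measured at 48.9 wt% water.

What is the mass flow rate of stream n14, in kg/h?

203.7 kg/h

Let n14 be the unknown flow. Total out = 2110 + n14.
water balance: 1002.2 + 0.634·n14 = 0.489·(2110 + n14)
(0.634 − 0.489)·n14 = 0.489×2110 − 1002.2 = 29.54
n14 = 29.54 / 0.145 = 203.72 kg/h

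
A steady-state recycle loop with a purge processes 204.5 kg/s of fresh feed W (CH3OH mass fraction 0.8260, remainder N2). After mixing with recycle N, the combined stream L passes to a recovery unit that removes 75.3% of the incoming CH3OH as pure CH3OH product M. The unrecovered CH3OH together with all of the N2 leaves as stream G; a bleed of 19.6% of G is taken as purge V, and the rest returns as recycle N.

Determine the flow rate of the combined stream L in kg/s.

N2 enters only via W and leaves only via the purge: 204.5×0.174 = 0.196×(N2 in G), and the recovery unit passes all N2, so N2 in L = N2 in G = 181.55 kg/s.
CH3OH in L: m_A = 204.5×0.826 + (1−0.196)·(1−0.753)·m_A, so m_A = 168.92/0.8014 = 210.77 kg/s.
L = 210.77 + 181.55 = 392.32 kg/s.

392.3 kg/s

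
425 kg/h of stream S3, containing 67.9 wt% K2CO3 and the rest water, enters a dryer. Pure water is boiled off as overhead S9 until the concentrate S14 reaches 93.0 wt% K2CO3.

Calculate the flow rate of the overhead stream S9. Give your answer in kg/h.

K2CO3 is conserved: 425×0.679 = 288.58 kg/h all reports to the concentrate.
Concentrate = 288.58/(target fraction) = 310.3 kg/h.
Overhead = 425 − 310.3 = 114.7 kg/h.

114.7 kg/h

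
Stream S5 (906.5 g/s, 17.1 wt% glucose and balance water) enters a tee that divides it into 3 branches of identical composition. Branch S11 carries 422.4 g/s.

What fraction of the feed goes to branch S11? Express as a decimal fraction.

0.466

Fraction to S11 = 422.4/906.5 = 0.4660.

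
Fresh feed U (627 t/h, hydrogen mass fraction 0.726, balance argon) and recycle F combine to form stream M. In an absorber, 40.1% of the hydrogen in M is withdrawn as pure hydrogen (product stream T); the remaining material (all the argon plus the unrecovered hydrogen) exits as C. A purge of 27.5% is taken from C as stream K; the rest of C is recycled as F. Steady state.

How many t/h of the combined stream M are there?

argon enters only via U and leaves only via the purge: 627×0.274 = 0.275×(argon in C), and the absorber passes all argon, so argon in M = argon in C = 624.72 t/h.
hydrogen in M: m_A = 627×0.726 + (1−0.275)·(1−0.401)·m_A, so m_A = 455.2/0.5657 = 804.63 t/h.
M = 804.63 + 624.72 = 1429.4 t/h.

1429 t/h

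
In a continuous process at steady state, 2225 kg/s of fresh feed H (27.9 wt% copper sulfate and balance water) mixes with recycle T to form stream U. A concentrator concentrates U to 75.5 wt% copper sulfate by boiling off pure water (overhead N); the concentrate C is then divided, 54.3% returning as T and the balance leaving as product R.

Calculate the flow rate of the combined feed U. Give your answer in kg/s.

Overall copper sulfate balance (none leaves overhead): copper sulfate in fresh feed = copper sulfate in product, i.e. 2225×0.279 = (1−0.543)·C·0.755.
C = 620.78/(0.755×0.457) = 1799.2 kg/s.
Recycle T = 0.543×1799.2 = 976.95 kg/s.
Combined feed U = 2225 + 976.95 = 3201.9 kg/s.

3202 kg/s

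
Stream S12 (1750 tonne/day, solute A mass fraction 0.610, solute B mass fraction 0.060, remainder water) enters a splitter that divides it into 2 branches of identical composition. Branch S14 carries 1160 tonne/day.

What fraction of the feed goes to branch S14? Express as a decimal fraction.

0.663

Fraction to S14 = 1160/1750 = 0.6629.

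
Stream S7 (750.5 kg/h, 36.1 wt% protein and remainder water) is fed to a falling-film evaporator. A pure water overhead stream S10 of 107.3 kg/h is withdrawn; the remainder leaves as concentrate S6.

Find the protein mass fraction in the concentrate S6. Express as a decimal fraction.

protein is not removed: 750.5×0.361 = 270.93 kg/h of protein enters S6.
Concentrate = 750.5 − 107.3 = 643.2 kg/h.
Mass fraction = 270.93/643.2 = 0.421.

0.421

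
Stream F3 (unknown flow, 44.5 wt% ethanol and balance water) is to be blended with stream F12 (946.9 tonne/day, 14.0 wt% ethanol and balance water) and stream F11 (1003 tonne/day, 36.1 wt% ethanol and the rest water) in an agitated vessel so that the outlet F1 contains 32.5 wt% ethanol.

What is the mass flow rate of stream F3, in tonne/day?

1159 tonne/day

Let F3 be the unknown flow. Total out = 1949.9 + F3.
ethanol balance: 494.65 + 0.445·F3 = 0.325·(1949.9 + F3)
(0.445 − 0.325)·F3 = 0.325×1949.9 − 494.65 = 139.07
F3 = 139.07 / 0.120 = 1158.9 tonne/day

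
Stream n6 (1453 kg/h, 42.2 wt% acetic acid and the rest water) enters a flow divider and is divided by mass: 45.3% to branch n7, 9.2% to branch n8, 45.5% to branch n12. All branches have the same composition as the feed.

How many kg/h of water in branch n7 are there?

380.4 kg/h

Branch n7 total = 0.453×1453 = 658.21 kg/h.
water in n7 = 0.578×658.21 = 380.44 kg/h.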